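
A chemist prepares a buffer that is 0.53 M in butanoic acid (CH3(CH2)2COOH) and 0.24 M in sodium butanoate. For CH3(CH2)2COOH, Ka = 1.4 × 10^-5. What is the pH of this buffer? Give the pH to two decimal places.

pH = 4.51

pKa = −log(1.4 × 10^-5) = 4.854
Using pH = pKa + log([base]/[acid]) with [base]/[acid] = 0.24/0.53:
pH = 4.854 + (-0.344) = 4.51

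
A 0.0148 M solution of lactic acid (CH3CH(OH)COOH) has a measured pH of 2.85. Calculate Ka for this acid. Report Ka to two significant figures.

Ka = 1.5 × 10^-4

[H+] = 10^(-2.85) = 1.41 × 10^-3 M
At equilibrium [HA] = 0.0148 − 1.41 × 10^-3 = 1.34 × 10^-2 M
Ka = [H+][A-]/[HA] = (1.41 × 10^-3)² / 1.34 × 10^-2 = 1.5 × 10^-4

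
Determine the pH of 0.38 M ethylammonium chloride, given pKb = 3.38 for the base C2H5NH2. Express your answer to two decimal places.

C2H5NH3+ is the conjugate acid of the weak base C2H5NH2.
Kb = 10^(−3.38) = 4.17 × 10^-4
Ka = Kw/Kb = 1.0×10^-14 / 4.17 × 10^-4 = 2.40 × 10^-11
From the ICE table, Ka = [H+]²/(0.38 − [H+]) = 2.40 × 10^-11.
Since Ka ≪ C₀, [H+] ≈ √(Ka·C₀) = 3.02 × 10^-6 M.
([H+]/C₀ = 0.00079% < 5%, so the approximation holds.)
pH = −log[H+] = −log(3.02 × 10^-6) = 5.52

pH = 5.52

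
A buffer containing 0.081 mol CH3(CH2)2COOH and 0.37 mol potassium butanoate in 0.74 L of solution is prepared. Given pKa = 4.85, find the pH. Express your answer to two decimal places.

pH = 5.51

pH = pKa + log([A⁻]/[HA]) = 4.85 + log(0.37/0.081)
pH = 4.85 + (+0.660) = 5.51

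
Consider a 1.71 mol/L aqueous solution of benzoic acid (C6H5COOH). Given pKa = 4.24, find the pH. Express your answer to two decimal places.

C6H5COOH ⇌ C6H5COO- + H+
Ka = 10^(−4.24) = 5.75 × 10^-5
Let x = [H+] at equilibrium. Ka = x²/(1.71 − x).
Assume x ≪ 1.71: x ≈ √(5.75 × 10^-5 × 1.71) = 9.92 × 10^-3 M
pH = −log[H+] = −log(9.92 × 10^-3) = 2.00

pH = 2.00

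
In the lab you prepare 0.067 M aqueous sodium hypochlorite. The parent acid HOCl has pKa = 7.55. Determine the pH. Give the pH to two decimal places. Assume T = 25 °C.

pH = 10.19

OCl- is the conjugate base of the weak acid HOCl.
Ka = 10^(−7.55) = 2.82 × 10^-8
Kb = Kw/Ka = 1.0×10^-14 / 2.82 × 10^-8 = 3.55 × 10^-7
From the ICE table, Kb = [OH-]²/(0.067 − [OH-]) = 3.55 × 10^-7.
Assume [OH-] ≪ 0.067: [OH-] ≈ √(3.55 × 10^-7 × 0.067) = 1.54 × 10^-4 M
([OH-]/C₀ = 0.23% < 5%, so the approximation holds.)
pOH = −log(1.54 × 10^-4) = 3.81; pH = 14.00 − 3.81 = 10.19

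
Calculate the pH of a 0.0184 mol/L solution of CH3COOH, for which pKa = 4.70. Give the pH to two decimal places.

pH = 3.22

CH3COOH ⇌ CH3COO- + H+
Ka = 10^(−4.70) = 2.00 × 10^-5
Ka = x²/(0.0184 − x) = 2.00 × 10^-5
Since Ka ≪ C₀, x ≈ √(Ka·C₀) = 6.07 × 10^-4 M.
Check: 3.3% ionized — well under 5%, approximation valid.
pH = −log[H+] = −log(6.07 × 10^-4) = 3.22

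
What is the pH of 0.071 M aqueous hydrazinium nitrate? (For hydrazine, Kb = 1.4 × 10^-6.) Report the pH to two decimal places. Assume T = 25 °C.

pH = 4.65

N2H5+ is the conjugate acid of the weak base N2H4.
Ka = Kw/Kb = 1.0×10^-14 / 1.4 × 10^-6 = 7.14 × 10^-9
Ka = [H+]²/(0.071 − [H+]) = 7.14 × 10^-9
Since Ka ≪ C₀, [H+] ≈ √(Ka·C₀) = 2.25 × 10^-5 M.
pH = −log[H+] = −log(2.25 × 10^-5) = 4.65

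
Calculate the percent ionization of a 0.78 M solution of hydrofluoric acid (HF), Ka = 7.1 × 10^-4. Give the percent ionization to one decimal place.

3.0%

HF ⇌ F- + H+; let x = [H+] at equilibrium.
x ≈ √(Ka·C₀) = √(7.1 × 10^-4 × 0.78) = 2.35 × 10^-2 M
% ionization = x/C₀ × 100% = 2.35 × 10^-2/0.78 × 100% = 3.0%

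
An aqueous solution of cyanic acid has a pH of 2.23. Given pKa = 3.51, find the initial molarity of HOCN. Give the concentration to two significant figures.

C₀ = 1.2 × 10^-1 M

[H+] = 10^(-2.23) = 5.89 × 10^-3 M = x
Ka = 10^(−3.51) = 3.09 × 10^-4
Ka = x²/(C₀ − x) ⇒ C₀ = x + x²/Ka
C₀ = 5.89 × 10^-3 + (5.89 × 10^-3)²/(3.09 × 10^-4) = 1.18 × 10^-1 M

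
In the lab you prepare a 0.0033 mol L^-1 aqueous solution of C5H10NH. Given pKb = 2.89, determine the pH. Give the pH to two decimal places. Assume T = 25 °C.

pH = 11.18

C5H10NH + H2O ⇌ C5H10NH2+ + OH-
Kb = 10^(−2.89) = 1.29 × 10^-3
From the ICE table, Kb = [OH-]²/(0.0033 − [OH-]) = 1.29 × 10^-3.
The 5% rule fails; solving [OH-]² + Kb·[OH-] − Kb·C₀ = 0 exactly:
[OH-] = [−0.00129 + √(0.00129² + 1.7e-05)]/2 = 1.52 × 10^-3 M
pOH = −log(1.52 × 10^-3) = 2.82; pH = 14.00 − 2.82 = 11.18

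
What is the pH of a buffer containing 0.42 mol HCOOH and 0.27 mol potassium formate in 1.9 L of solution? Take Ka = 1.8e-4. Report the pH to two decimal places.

pKa = −log(1.8 × 10^-4) = 3.745
Henderson–Hasselbalch: pH = pKa + log([HCOO-]/[HCOOH]) = 3.745 + log(0.27/0.42)
pH = 3.745 + (-0.192) = 3.55

pH = 3.55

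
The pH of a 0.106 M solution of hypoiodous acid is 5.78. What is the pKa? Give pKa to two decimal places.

pKa = 10.59

[H+] = 10^(-5.78) = 1.66 × 10^-6 M
At equilibrium [HA] = 0.106 − 1.66 × 10^-6 = 1.06 × 10^-1 M
Ka = [H+][A-]/[HA] = (1.66 × 10^-6)² / 1.06 × 10^-1 = 2.60 × 10^-11
pKa = -log(2.60 × 10^-11) = 10.59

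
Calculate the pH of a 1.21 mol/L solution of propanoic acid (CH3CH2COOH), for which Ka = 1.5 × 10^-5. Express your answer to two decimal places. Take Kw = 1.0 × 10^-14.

CH3CH2COOH ⇌ CH3CH2COO- + H+
Ka = x²/(1.21 − x) = 1.5 × 10^-5
Assume x ≪ 1.21: x ≈ √(1.5 × 10^-5 × 1.21) = 4.26 × 10^-3 M
Check: 0.35% ionized — well under 5%, approximation valid.
pH = −log(4.26 × 10^-3) = 2.37

pH = 2.37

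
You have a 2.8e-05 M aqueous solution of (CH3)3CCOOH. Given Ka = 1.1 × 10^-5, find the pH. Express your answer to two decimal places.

(CH3)3CCOOH ⇌ (CH3)3CCOO- + H+
Ka = [H+]²/(2.8e-05 − [H+]) = 1.1 × 10^-5
The 5% rule fails; solving [H+]² + Ka·[H+] − Ka·C₀ = 0 exactly:
[H+] = [−1.1e-05 + √(1.1e-05² + 1.23e-09)]/2 = 1.29 × 10^-5 M
pH = −log(1.29 × 10^-5) = 4.89

pH = 4.89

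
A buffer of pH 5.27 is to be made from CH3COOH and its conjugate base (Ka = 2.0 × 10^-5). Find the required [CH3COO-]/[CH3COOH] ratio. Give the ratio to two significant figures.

pKa = -log(2.0 × 10^-5) = 4.699
pH = pKa + log(r) ⇒ log(r) = 5.27 − 4.699 = +0.571
r = [CH3COO-]/[CH3COOH] = 10^(+0.571) = 3.72

ratio = 3.7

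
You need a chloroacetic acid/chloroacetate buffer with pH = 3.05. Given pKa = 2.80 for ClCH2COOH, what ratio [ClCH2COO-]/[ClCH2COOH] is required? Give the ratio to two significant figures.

pH = pKa + log(r) ⇒ log(r) = 3.05 − 2.80 = +0.25
r = [ClCH2COO-]/[ClCH2COOH] = 10^(+0.25) = 1.78

ratio = 1.8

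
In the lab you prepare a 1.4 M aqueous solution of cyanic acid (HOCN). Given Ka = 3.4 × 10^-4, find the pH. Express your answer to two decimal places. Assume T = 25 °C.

HOCN ⇌ OCN- + H+
Ka = [H+]²/(1.4 − [H+]) = 3.4 × 10^-4
Neglecting [H+] in the denominator: [H+] = √(3.4 × 10^-4 × 1.4) = 2.18 × 10^-2 M
pH = −log(2.18 × 10^-2) = 1.66

pH = 1.66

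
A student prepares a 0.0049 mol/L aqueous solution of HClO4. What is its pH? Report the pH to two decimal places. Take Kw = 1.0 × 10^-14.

pH = 2.31

HClO4 is a strong acid and dissociates completely, so [H+] = 0.0049 M.
pH = -log(0.0049) = 2.31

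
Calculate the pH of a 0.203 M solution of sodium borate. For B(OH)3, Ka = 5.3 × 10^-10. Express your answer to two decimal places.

pH = 11.29

B(OH)4- is the conjugate base of the weak acid B(OH)3.
Kb = Kw/Ka = 1.0×10^-14 / 5.3 × 10^-10 = 1.89 × 10^-5
Kb = [OH-]²/(0.203 − [OH-]) = 1.89 × 10^-5
Assume [OH-] ≪ 0.203: [OH-] ≈ √(1.89 × 10^-5 × 0.203) = 1.96 × 10^-3 M
pOH = −log(1.96 × 10^-3) = 2.71; pH = 14.00 − 2.71 = 11.29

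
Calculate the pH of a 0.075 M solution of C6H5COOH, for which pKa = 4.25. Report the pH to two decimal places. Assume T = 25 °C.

C6H5COOH ⇌ C6H5COO- + H+
Ka = 10^(−4.25) = 5.62 × 10^-5
From the ICE table, Ka = [H+]²/(0.075 − [H+]) = 5.62 × 10^-5.
Since Ka ≪ C₀, [H+] ≈ √(Ka·C₀) = 2.05 × 10^-3 M.
Check: 2.7% ionized — well under 5%, approximation valid.
pH = −log[H+] = −log(2.05 × 10^-3) = 2.69

pH = 2.69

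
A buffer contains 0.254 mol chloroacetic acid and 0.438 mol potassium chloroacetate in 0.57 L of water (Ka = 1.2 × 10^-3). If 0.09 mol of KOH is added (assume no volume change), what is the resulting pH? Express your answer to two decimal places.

After neutralization: n(ClCH2COOH) = 0.164 mol, n(ClCH2COO-) = 0.528 mol.
pKa = −log(1.2 × 10^-3) = 2.921
pH = pKa + log([A⁻]/[HA]) = 2.921 + log(0.528/0.164) = 2.921 +0.508

pH = 3.43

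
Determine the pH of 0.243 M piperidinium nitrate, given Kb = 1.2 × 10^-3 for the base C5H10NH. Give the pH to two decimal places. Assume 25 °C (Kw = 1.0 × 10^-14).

pH = 5.85

C5H10NH2+ is the conjugate acid of the weak base C5H10NH.
Ka = Kw/Kb = 1.0×10^-14 / 1.2 × 10^-3 = 8.33 × 10^-12
From the ICE table, Ka = [H+]²/(0.243 − [H+]) = 8.33 × 10^-12.
Neglecting [H+] in the denominator: [H+] = √(8.33 × 10^-12 × 0.243) = 1.42 × 10^-6 M
Check: 0.00059% ionized — well under 5%, approximation valid.
pH = −log[H+] = −log(1.42 × 10^-6) = 5.85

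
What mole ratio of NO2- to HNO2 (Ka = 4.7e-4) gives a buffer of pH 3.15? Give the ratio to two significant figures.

pKa = -log(4.7 × 10^-4) = 3.328
pH = pKa + log(r) ⇒ log(r) = 3.15 − 3.328 = -0.178
r = [NO2-]/[HNO2] = 10^(-0.178) = 0.664

ratio = 0.66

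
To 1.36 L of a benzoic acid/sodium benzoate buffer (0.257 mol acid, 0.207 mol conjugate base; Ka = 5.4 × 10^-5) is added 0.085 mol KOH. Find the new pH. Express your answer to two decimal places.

pH = 4.50

OH- converts C6H5COOH to C6H5COO-: C6H5COOH → 0.172 mol, C6H5COO- → 0.292 mol.
pKa = −log(5.4 × 10^-5) = 4.268
Henderson–Hasselbalch with mole ratio 0.292/0.172: pH = 4.268 + (+0.230)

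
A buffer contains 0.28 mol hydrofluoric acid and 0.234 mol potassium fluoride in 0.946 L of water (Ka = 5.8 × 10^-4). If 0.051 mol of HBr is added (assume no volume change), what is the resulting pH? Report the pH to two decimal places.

After neutralization: n(HF) = 0.331 mol, n(F-) = 0.183 mol.
pKa = −log(5.8 × 10^-4) = 3.237
pH = pKa + log([A⁻]/[HA]) = 3.237 + log(0.183/0.331) = 3.237 -0.257

pH = 2.98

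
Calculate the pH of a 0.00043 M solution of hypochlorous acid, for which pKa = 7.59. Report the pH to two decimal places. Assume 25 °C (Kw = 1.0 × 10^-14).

pH = 5.48

HOCl ⇌ OCl- + H+
Ka = 10^(−7.59) = 2.57 × 10^-8
Let x = [H+] at equilibrium. Ka = x²/(0.00043 − x).
Assume x ≪ 0.00043: x ≈ √(2.57 × 10^-8 × 0.00043) = 3.32 × 10^-6 M
(x/C₀ = 0.77% < 5%, so the approximation holds.)
pH = −log(3.32 × 10^-6) = 5.48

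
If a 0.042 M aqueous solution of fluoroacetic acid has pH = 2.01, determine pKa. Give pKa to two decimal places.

[H+] = 10^(-2.01) = 9.77 × 10^-3 M
At equilibrium [HA] = 0.042 − 9.77 × 10^-3 = 3.22 × 10^-2 M
Ka = [H+][A-]/[HA] = (9.77 × 10^-3)² / 3.22 × 10^-2 = 2.96 × 10^-3
pKa = -log(2.96 × 10^-3) = 2.53

pKa = 2.53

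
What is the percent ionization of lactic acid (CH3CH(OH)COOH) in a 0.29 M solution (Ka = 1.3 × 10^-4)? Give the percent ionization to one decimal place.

2.1%

CH3CH(OH)COOH ⇌ CH3CH(OH)COO- + H+; let x = [H+] at equilibrium.
x ≈ √(Ka·C₀) = √(1.3 × 10^-4 × 0.29) = 6.14 × 10^-3 M
% ionization = x/C₀ × 100% = 6.14 × 10^-3/0.29 × 100% = 2.1%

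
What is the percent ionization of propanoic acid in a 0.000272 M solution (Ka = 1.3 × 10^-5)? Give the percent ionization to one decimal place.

CH3CH2COOH ⇌ CH3CH2COO- + H+; let x = [H+] at equilibrium.
Solve x² + 1.3e-05x − 3.54e-09 = 0 → x = 5.33 × 10^-5 M
% ionization = x/C₀ × 100% = 5.33 × 10^-5/0.000272 × 100% = 19.6%

19.6%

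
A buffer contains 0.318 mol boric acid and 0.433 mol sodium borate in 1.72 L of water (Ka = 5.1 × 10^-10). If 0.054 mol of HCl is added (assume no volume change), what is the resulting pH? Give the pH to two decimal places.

pH = 9.30

After neutralization: n(B(OH)3) = 0.372 mol, n(B(OH)4-) = 0.379 mol.
pKa = −log(5.1 × 10^-10) = 9.292
pH = pKa + log([A⁻]/[HA]) = 9.292 + log(0.379/0.372) = 9.292 +0.008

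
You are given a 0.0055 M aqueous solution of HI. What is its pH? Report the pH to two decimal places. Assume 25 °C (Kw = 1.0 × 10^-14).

HI is a strong acid and dissociates completely, so [H+] = 0.0055 M.
pH = -log(0.0055) = 2.26

pH = 2.26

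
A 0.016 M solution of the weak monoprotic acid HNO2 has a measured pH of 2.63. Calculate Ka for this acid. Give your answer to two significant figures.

[H+] = 10^(-2.63) = 2.34 × 10^-3 M
At equilibrium [HA] = 0.016 − 2.34 × 10^-3 = 1.37 × 10^-2 M
Ka = [H+][A-]/[HA] = (2.34 × 10^-3)² / 1.37 × 10^-2 = 4.0 × 10^-4

Ka = 4.0 × 10^-4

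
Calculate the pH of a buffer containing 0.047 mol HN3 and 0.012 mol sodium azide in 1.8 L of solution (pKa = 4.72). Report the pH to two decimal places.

pH = 4.13

pH = pKa + log([A⁻]/[HA]) = 4.72 + log(0.012/0.047)
pH = 4.72 + (-0.593) = 4.13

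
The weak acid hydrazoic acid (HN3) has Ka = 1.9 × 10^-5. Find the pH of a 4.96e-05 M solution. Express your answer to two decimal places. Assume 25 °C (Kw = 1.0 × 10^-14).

HN3 ⇌ N3- + H+
Ka = x²/(4.96e-05 − x) = 1.9 × 10^-5
Here C₀/Ka ≈ 2.61, so the small-x approximation fails. Use the quadratic:
x = [−1.9e-05 + √(1.9e-05² + 3.77e-09)]/2 = 2.26 × 10^-5 M
pH = −log(2.26 × 10^-5) = 4.65

pH = 4.65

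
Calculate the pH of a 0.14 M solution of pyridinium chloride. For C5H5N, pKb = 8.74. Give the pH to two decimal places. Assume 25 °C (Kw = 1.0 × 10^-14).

pH = 3.06

C5H5NH+ is the conjugate acid of the weak base C5H5N.
Kb = 10^(−8.74) = 1.82 × 10^-9
Ka = Kw/Kb = 1.0×10^-14 / 1.82 × 10^-9 = 5.49 × 10^-6
From the ICE table, Ka = x²/(0.14 − x) = 5.49 × 10^-6.
Assume x ≪ 0.14: x ≈ √(5.49 × 10^-6 × 0.14) = 8.77 × 10^-4 M
pH = −log(8.77 × 10^-4) = 3.06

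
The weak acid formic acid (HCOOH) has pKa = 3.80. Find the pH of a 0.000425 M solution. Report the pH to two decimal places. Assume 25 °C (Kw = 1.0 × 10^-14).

pH = 3.72

HCOOH ⇌ HCOO- + H+
Ka = 10^(−3.80) = 1.58 × 10^-4
Ka = [H+]²/(0.000425 − [H+]) = 1.58 × 10^-4
The 5% rule fails; solving [H+]² + Ka·[H+] − Ka·C₀ = 0 exactly:
[H+] = [−0.000158 + √(0.000158² + 2.69e-07)]/2 = 1.92 × 10^-4 M
pH = −log[H+] = −log(1.92 × 10^-4) = 3.72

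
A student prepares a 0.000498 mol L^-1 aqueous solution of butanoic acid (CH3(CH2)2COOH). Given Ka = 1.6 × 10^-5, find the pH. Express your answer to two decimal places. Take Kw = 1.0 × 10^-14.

pH = 4.09

CH3(CH2)2COOH ⇌ CH3(CH2)2COO- + H+
From the ICE table, Ka = x²/(0.000498 − x) = 1.6 × 10^-5.
The 5% rule fails; solving x² + Ka·x − Ka·C₀ = 0 exactly:
x = (−Ka + √(Ka² + 4·Ka·C₀))/2 = 8.16 × 10^-5 M
pH = −log(8.16 × 10^-5) = 4.09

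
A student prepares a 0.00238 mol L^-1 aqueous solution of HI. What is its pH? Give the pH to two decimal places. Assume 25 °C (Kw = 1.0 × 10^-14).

pH = 2.62

HI is a strong acid and dissociates completely, so [H+] = 0.00238 M.
pH = -log(0.00238) = 2.62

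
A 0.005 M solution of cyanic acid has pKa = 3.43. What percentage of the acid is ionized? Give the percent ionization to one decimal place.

HOCN ⇌ OCN- + H+; let x = [H+] at equilibrium.
Ka = 10^(−3.43) = 3.72 × 10^-4
Solve x² + 0.000372x − 1.86e-06 = 0 → x = 1.19 × 10^-3 M
Fraction ionized = 1.19 × 10^-3 / 0.005 = 0.2380 → 23.8%

23.8%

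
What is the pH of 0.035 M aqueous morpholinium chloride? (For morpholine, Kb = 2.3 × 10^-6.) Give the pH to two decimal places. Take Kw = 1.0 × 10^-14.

C4H8ONH2+ is the conjugate acid of the weak base C4H8ONH.
Ka = Kw/Kb = 1.0×10^-14 / 2.3 × 10^-6 = 4.35 × 10^-9
Ka = x²/(0.035 − x) = 4.35 × 10^-9
Neglecting x in the denominator: x = √(4.35 × 10^-9 × 0.035) = 1.23 × 10^-5 M
pH = −log[H+] = −log(1.23 × 10^-5) = 4.91

pH = 4.91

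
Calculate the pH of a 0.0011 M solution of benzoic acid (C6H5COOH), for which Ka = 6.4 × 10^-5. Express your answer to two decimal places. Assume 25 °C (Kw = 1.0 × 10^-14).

C6H5COOH ⇌ C6H5COO- + H+
Let x = [H+] at equilibrium. Ka = x²/(0.0011 − x).
x is not negligible relative to C₀; solve x² + 6.4e-05·x − 7.04e-08 = 0.
x = (−Ka + √(Ka² + 4·Ka·C₀))/2 = 2.35 × 10^-4 M
pH = −log(2.35 × 10^-4) = 3.63

pH = 3.63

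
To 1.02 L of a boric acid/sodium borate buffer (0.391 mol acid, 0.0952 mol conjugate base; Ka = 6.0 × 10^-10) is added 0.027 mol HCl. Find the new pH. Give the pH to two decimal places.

After neutralization: n(B(OH)3) = 0.418 mol, n(B(OH)4-) = 0.0682 mol.
pKa = −log(6.0 × 10^-10) = 9.222
pH = pKa + log(n_B(OH)4-/n_B(OH)3) = 9.222 + log(0.0682/0.418) = 9.222 + (-0.787)

pH = 8.43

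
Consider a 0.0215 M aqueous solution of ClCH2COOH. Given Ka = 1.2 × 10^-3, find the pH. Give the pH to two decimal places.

ClCH2COOH ⇌ ClCH2COO- + H+
From the ICE table, Ka = [H+]²/(0.0215 − [H+]) = 1.2 × 10^-3.
The 5% rule fails; solving [H+]² + Ka·[H+] − Ka·C₀ = 0 exactly:
[H+] = (−Ka + √(Ka² + 4·Ka·C₀))/2 = 4.51 × 10^-3 M
pH = −log[H+] = −log(4.51 × 10^-3) = 2.35

pH = 2.35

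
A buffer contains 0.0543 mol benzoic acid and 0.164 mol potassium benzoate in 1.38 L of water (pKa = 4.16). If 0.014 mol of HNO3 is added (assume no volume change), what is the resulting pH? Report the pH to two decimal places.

pH = 4.50

Added H+ converts C6H5COO- to C6H5COOH: C6H5COOH → 0.0683 mol, C6H5COO- → 0.15 mol.
pH = pKa + log([A⁻]/[HA]) = 4.16 + log(0.15/0.0683) = 4.16 +0.342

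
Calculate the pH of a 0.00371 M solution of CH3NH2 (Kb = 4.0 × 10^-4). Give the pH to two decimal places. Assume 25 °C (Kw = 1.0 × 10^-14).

pH = 11.01

CH3NH2 + H2O ⇌ CH3NH3+ + OH-
From the ICE table, Kb = [OH-]²/(0.00371 − [OH-]) = 4.0 × 10^-4.
[OH-] is not negligible relative to C₀; solve [OH-]² + 0.0004·[OH-] − 1.48e-06 = 0.
[OH-] = [−0.0004 + √(0.0004² + 5.94e-06)]/2 = 1.03 × 10^-3 M
pOH = 2.99, so pH = 14.00 − pOH = 11.01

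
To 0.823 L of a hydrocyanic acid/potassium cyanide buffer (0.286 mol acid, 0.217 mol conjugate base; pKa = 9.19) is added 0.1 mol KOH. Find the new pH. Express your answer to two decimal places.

pH = 9.42

OH- converts HCN to CN-: HCN → 0.186 mol, CN- → 0.317 mol.
pH = pKa + log(n_CN-/n_HCN) = 9.19 + log(0.317/0.186) = 9.19 + (+0.232)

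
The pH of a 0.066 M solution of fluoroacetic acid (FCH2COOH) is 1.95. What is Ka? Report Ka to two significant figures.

Ka = 2.3 × 10^-3

[H+] = 10^(-1.95) = 1.12 × 10^-2 M
At equilibrium [HA] = 0.066 − 1.12 × 10^-2 = 5.48 × 10^-2 M
Ka = [H+][A-]/[HA] = (1.12 × 10^-2)² / 5.48 × 10^-2 = 2.3 × 10^-3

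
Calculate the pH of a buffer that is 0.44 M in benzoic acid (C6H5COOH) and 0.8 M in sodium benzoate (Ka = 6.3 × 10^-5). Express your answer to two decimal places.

pH = 4.46

pKa = −log(6.3 × 10^-5) = 4.201
Using pH = pKa + log([base]/[acid]) with [base]/[acid] = 0.8/0.44:
pH = 4.201 + (+0.260) = 4.46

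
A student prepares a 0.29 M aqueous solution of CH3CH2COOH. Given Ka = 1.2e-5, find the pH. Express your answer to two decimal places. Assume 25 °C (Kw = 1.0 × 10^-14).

CH3CH2COOH ⇌ CH3CH2COO- + H+
Ka = [H+]²/(0.29 − [H+]) = 1.2 × 10^-5
Since Ka ≪ C₀, [H+] ≈ √(Ka·C₀) = 1.87 × 10^-3 M.
pH = −log[H+] = −log(1.87 × 10^-3) = 2.73

pH = 2.73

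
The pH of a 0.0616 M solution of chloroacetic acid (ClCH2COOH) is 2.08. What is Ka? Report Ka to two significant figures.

Ka = 1.3 × 10^-3

[H+] = 10^(-2.08) = 8.32 × 10^-3 M
At equilibrium [HA] = 0.0616 − 8.32 × 10^-3 = 5.33 × 10^-2 M
Ka = [H+][A-]/[HA] = (8.32 × 10^-3)² / 5.33 × 10^-2 = 1.3 × 10^-3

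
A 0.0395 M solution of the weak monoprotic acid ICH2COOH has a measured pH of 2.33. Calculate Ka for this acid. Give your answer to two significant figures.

[H+] = 10^(-2.33) = 4.68 × 10^-3 M
At equilibrium [HA] = 0.0395 − 4.68 × 10^-3 = 3.48 × 10^-2 M
Ka = [H+][A-]/[HA] = (4.68 × 10^-3)² / 3.48 × 10^-2 = 6.3 × 10^-4

Ka = 6.3 × 10^-4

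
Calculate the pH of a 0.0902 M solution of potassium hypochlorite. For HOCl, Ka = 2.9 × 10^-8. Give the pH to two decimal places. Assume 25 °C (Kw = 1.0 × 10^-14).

OCl- is the conjugate base of the weak acid HOCl.
Kb = Kw/Ka = 1.0×10^-14 / 2.9 × 10^-8 = 3.45 × 10^-7
From the ICE table, Kb = [OH-]²/(0.0902 − [OH-]) = 3.45 × 10^-7.
Since Kb ≪ C₀, [OH-] ≈ √(Kb·C₀) = 1.76 × 10^-4 M.
pOH = 3.75, so pH = 14.00 − pOH = 10.25

pH = 10.25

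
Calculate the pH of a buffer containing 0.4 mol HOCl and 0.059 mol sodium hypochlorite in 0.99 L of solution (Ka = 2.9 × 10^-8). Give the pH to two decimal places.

pH = 6.71

pKa = −log(2.9 × 10^-8) = 7.538
Henderson–Hasselbalch: pH = pKa + log([OCl-]/[HOCl]) = 7.538 + log(0.059/0.4)
pH = 7.538 + (-0.831) = 6.71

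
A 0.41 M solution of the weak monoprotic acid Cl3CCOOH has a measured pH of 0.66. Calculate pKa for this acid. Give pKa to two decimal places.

pKa = 0.60

[H+] = 10^(-0.66) = 2.19 × 10^-1 M
At equilibrium [HA] = 0.41 − 2.19 × 10^-1 = 1.91 × 10^-1 M
Ka = [H+][A-]/[HA] = (2.19 × 10^-1)² / 1.91 × 10^-1 = 2.51 × 10^-1
pKa = -log(2.51 × 10^-1) = 0.60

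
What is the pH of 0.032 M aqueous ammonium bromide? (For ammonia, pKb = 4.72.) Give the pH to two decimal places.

pH = 5.39

NH4+ is the conjugate acid of the weak base NH3.
Kb = 10^(−4.72) = 1.91 × 10^-5
Ka = Kw/Kb = 1.0×10^-14 / 1.91 × 10^-5 = 5.24 × 10^-10
Let x = [H+] at equilibrium. Ka = x²/(0.032 − x).
Neglecting x in the denominator: x = √(5.24 × 10^-10 × 0.032) = 4.09 × 10^-6 M
pH = −log(4.09 × 10^-6) = 5.39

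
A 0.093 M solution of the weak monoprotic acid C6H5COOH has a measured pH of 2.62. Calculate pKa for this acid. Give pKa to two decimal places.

[H+] = 10^(-2.62) = 2.40 × 10^-3 M
At equilibrium [HA] = 0.093 − 2.40 × 10^-3 = 9.06 × 10^-2 M
Ka = [H+][A-]/[HA] = (2.40 × 10^-3)² / 9.06 × 10^-2 = 6.36 × 10^-5
pKa = -log(6.36 × 10^-5) = 4.20

pKa = 4.20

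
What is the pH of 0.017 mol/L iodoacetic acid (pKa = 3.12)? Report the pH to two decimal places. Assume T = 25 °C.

ICH2COOH ⇌ ICH2COO- + H+
Ka = 10^(−3.12) = 7.59 × 10^-4
Ka = [H+]²/(0.017 − [H+]) = 7.59 × 10^-4
The 5% rule fails; solving [H+]² + Ka·[H+] − Ka·C₀ = 0 exactly:
[H+] = (−Ka + √(Ka² + 4·Ka·C₀))/2 = 3.23 × 10^-3 M
pH = −log(3.23 × 10^-3) = 2.49

pH = 2.49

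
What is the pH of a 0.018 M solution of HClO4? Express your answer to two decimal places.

pH = 1.74

HClO4 is a strong acid and dissociates completely, so [H+] = 0.018 M.
pH = -log(0.018) = 1.74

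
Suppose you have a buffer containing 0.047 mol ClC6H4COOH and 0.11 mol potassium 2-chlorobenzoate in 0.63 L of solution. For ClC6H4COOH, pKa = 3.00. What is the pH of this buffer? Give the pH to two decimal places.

pH = pKa + log([A⁻]/[HA]) = 3.00 + log(0.11/0.047)
pH = 3.00 + (+0.369) = 3.37

pH = 3.37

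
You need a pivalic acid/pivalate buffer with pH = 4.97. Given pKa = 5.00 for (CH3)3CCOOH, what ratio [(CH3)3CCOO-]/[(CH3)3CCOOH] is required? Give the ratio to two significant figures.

ratio = 0.93

pH = pKa + log(r) ⇒ log(r) = 4.97 − 5.00 = -0.03
r = [(CH3)3CCOO-]/[(CH3)3CCOOH] = 10^(-0.03) = 0.933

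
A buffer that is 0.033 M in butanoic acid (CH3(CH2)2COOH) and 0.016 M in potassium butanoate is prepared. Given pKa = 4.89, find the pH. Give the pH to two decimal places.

pH = 4.58

pH = pKa + log([A⁻]/[HA]) = 4.89 + log(0.016/0.033)
pH = 4.89 + (-0.314) = 4.58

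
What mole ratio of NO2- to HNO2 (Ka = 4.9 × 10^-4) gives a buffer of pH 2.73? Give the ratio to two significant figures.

pKa = -log(4.9 × 10^-4) = 3.310
pH = pKa + log(r) ⇒ log(r) = 2.73 − 3.310 = -0.580
r = [NO2-]/[HNO2] = 10^(-0.580) = 0.263

ratio = 0.26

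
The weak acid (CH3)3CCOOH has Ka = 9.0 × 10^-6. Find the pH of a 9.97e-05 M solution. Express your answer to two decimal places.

(CH3)3CCOOH ⇌ (CH3)3CCOO- + H+
From the ICE table, Ka = [H+]²/(9.97e-05 − [H+]) = 9.0 × 10^-6.
Here C₀/Ka ≈ 11.1, so the small-[H+] approximation fails. Use the quadratic:
[H+] = (−Ka + √(Ka² + 4·Ka·C₀))/2 = 2.58 × 10^-5 M
pH = −log[H+] = −log(2.58 × 10^-5) = 4.59

pH = 4.59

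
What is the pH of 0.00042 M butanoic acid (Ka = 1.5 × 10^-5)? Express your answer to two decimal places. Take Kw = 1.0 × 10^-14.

pH = 4.14

CH3(CH2)2COOH ⇌ CH3(CH2)2COO- + H+
Let x = [H+] at equilibrium. Ka = x²/(0.00042 − x).
The 5% rule fails; solving x² + Ka·x − Ka·C₀ = 0 exactly:
x = [−1.5e-05 + √(1.5e-05² + 2.52e-08)]/2 = 7.22 × 10^-5 M
pH = −log[H+] = −log(7.22 × 10^-5) = 4.14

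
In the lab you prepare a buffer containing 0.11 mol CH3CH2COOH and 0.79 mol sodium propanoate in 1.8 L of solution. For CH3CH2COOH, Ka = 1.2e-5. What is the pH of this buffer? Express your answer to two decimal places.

pH = 5.78

pKa = −log(1.2 × 10^-5) = 4.921
Henderson–Hasselbalch: pH = pKa + log([CH3CH2COO-]/[CH3CH2COOH]) = 4.921 + log(0.79/0.11)
pH = 4.921 + (+0.856) = 5.78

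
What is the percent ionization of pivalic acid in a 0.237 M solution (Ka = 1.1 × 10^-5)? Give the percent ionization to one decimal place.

0.7%

(CH3)3CCOOH ⇌ (CH3)3CCOO- + H+; let x = [H+] at equilibrium.
x ≈ √(Ka·C₀) = √(1.1 × 10^-5 × 0.237) = 1.61 × 10^-3 M
Fraction ionized = 1.61 × 10^-3 / 0.237 = 0.0068 → 0.7%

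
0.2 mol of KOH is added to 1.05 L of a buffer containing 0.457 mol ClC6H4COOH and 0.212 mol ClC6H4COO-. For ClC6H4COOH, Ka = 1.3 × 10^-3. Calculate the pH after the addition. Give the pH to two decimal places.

OH- converts ClC6H4COOH to ClC6H4COO-: ClC6H4COOH → 0.257 mol, ClC6H4COO- → 0.412 mol.
pKa = −log(1.3 × 10^-3) = 2.886
pH = pKa + log(n_ClC6H4COO-/n_ClC6H4COOH) = 2.886 + log(0.412/0.257) = 2.886 + (+0.205)

pH = 3.09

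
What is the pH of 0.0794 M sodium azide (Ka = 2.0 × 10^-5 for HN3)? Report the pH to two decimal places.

N3- is the conjugate base of the weak acid HN3.
Kb = Kw/Ka = 1.0×10^-14 / 2.0 × 10^-5 = 5.00 × 10^-10
Kb = x²/(0.0794 − x) = 5.00 × 10^-10
Neglecting x in the denominator: x = √(5.00 × 10^-10 × 0.0794) = 6.30 × 10^-6 M
(x/C₀ = 0.0079% < 5%, so the approximation holds.)
pOH = 5.20, so pH = 14.00 − pOH = 8.80

pH = 8.80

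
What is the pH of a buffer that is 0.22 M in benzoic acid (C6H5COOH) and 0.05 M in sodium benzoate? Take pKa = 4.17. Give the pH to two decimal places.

pH = 3.53

pH = pKa + log([A⁻]/[HA]) = 4.17 + log(0.05/0.22)
pH = 4.17 + (-0.643) = 3.53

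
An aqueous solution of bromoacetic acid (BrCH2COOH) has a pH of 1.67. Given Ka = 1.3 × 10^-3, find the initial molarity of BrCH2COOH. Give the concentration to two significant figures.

C₀ = 3.7 × 10^-1 M

[H+] = 10^(-1.67) = 2.14 × 10^-2 M = x
Ka = x²/(C₀ − x) ⇒ C₀ = x + x²/Ka
C₀ = 2.14 × 10^-2 + (2.14 × 10^-2)²/(1.3 × 10^-3) = 3.74 × 10^-1 M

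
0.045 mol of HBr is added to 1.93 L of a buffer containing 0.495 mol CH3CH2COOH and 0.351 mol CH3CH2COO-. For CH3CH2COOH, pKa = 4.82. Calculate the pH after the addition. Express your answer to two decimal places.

After neutralization: n(CH3CH2COOH) = 0.54 mol, n(CH3CH2COO-) = 0.306 mol.
pH = pKa + log(n_CH3CH2COO-/n_CH3CH2COOH) = 4.82 + log(0.306/0.54) = 4.82 + (-0.247)

pH = 4.57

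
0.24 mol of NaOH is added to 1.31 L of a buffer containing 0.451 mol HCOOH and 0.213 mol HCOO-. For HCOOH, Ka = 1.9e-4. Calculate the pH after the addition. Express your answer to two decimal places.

OH- converts HCOOH to HCOO-: HCOOH → 0.211 mol, HCOO- → 0.453 mol.
pKa = −log(1.9 × 10^-4) = 3.721
Henderson–Hasselbalch with mole ratio 0.453/0.211: pH = 3.721 + (+0.332)

pH = 4.05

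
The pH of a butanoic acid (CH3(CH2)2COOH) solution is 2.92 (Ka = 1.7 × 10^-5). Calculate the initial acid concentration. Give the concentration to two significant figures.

C₀ = 8.6 × 10^-2 M

[H+] = 10^(-2.92) = 1.20 × 10^-3 M = x
Ka = x²/(C₀ − x) ⇒ C₀ = x + x²/Ka
C₀ = 1.20 × 10^-3 + (1.20 × 10^-3)²/(1.7 × 10^-5) = 8.59 × 10^-2 M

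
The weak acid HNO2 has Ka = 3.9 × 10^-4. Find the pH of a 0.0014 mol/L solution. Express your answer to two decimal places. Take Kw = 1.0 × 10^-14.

HNO2 ⇌ NO2- + H+
From the ICE table, Ka = [H+]²/(0.0014 − [H+]) = 3.9 × 10^-4.
[H+] is not negligible relative to C₀; solve [H+]² + 0.00039·[H+] − 5.46e-07 = 0.
[H+] = [−0.00039 + √(0.00039² + 2.18e-06)]/2 = 5.69 × 10^-4 M
pH = −log(5.69 × 10^-4) = 3.24

pH = 3.24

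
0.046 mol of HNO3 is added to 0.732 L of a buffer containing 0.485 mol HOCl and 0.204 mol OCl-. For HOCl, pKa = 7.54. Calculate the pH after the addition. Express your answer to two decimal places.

pH = 7.01

Added H+ converts OCl- to HOCl: HOCl → 0.531 mol, OCl- → 0.158 mol.
Henderson–Hasselbalch with mole ratio 0.158/0.531: pH = 7.54 + (-0.526)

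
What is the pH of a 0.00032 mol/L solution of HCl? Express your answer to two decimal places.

pH = 3.49

HCl is a strong acid and dissociates completely, so [H+] = 0.00032 M.
pH = -log(0.00032) = 3.49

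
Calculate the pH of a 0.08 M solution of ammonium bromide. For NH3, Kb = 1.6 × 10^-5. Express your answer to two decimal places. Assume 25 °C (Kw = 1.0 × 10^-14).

pH = 5.15

NH4+ is the conjugate acid of the weak base NH3.
Ka = Kw/Kb = 1.0×10^-14 / 1.6 × 10^-5 = 6.25 × 10^-10
Ka = x²/(0.08 − x) = 6.25 × 10^-10
Neglecting x in the denominator: x = √(6.25 × 10^-10 × 0.08) = 7.07 × 10^-6 M
(x/C₀ = 0.0088% < 5%, so the approximation holds.)
pH = −log(7.07 × 10^-6) = 5.15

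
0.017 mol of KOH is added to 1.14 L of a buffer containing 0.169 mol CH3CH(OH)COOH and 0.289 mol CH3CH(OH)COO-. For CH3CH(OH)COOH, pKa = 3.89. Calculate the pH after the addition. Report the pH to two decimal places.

OH- converts CH3CH(OH)COOH to CH3CH(OH)COO-: CH3CH(OH)COOH → 0.152 mol, CH3CH(OH)COO- → 0.306 mol.
Henderson–Hasselbalch with mole ratio 0.306/0.152: pH = 3.89 + (+0.304)

pH = 4.19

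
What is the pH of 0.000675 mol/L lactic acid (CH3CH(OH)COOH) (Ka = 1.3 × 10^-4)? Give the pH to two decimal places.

CH3CH(OH)COOH ⇌ CH3CH(OH)COO- + H+
From the ICE table, Ka = [H+]²/(0.000675 − [H+]) = 1.3 × 10^-4.
Here C₀/Ka ≈ 5.19, so the small-[H+] approximation fails. Use the quadratic:
[H+] = (−Ka + √(Ka² + 4·Ka·C₀))/2 = 2.38 × 10^-4 M
pH = −log(2.38 × 10^-4) = 3.62

pH = 3.62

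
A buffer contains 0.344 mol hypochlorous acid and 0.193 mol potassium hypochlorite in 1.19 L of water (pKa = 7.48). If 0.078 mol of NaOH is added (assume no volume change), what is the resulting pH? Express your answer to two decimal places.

OH- converts HOCl to OCl-: HOCl → 0.266 mol, OCl- → 0.271 mol.
Henderson–Hasselbalch with mole ratio 0.271/0.266: pH = 7.48 + (+0.008)

pH = 7.49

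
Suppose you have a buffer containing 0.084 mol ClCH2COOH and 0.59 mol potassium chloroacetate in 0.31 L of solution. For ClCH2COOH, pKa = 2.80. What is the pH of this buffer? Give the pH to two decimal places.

Henderson–Hasselbalch: pH = pKa + log([ClCH2COO-]/[ClCH2COOH]) = 2.80 + log(0.59/0.084)
pH = 2.80 + (+0.847) = 3.65

pH = 3.65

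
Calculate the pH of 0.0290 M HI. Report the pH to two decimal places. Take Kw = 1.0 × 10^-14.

pH = 1.54

HI is a strong acid and dissociates completely, so [H+] = 0.0290 M.
pH = -log(0.029) = 1.54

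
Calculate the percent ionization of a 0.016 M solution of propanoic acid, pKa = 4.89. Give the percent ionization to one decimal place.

CH3CH2COOH ⇌ CH3CH2COO- + H+; let x = [H+] at equilibrium.
Ka = 10^(−4.89) = 1.29 × 10^-5
x ≈ √(Ka·C₀) = √(1.29 × 10^-5 × 0.016) = 4.54 × 10^-4 M
Fraction ionized = 4.54 × 10^-4 / 0.016 = 0.0284 → 2.8%

2.8%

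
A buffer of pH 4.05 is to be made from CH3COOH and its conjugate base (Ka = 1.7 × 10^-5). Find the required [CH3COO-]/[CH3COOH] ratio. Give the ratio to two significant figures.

pKa = -log(1.7 × 10^-5) = 4.770
pH = pKa + log(r) ⇒ log(r) = 4.05 − 4.770 = -0.720
r = [CH3COO-]/[CH3COOH] = 10^(-0.720) = 0.191

ratio = 0.19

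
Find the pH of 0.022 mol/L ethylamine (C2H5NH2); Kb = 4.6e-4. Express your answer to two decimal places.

C2H5NH2 + H2O ⇌ C2H5NH3+ + OH-
From the ICE table, Kb = [OH-]²/(0.022 − [OH-]) = 4.6 × 10^-4.
The 5% rule fails; solving [OH-]² + Kb·[OH-] − Kb·C₀ = 0 exactly:
[OH-] = (−Kb + √(Kb² + 4·Kb·C₀))/2 = 2.96 × 10^-3 M
pOH = −log(2.96 × 10^-3) = 2.53; pH = 14.00 − 2.53 = 11.47

pH = 11.47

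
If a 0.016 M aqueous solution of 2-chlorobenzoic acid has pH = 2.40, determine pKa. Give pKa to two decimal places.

pKa = 2.88

[H+] = 10^(-2.40) = 3.98 × 10^-3 M
At equilibrium [HA] = 0.016 − 3.98 × 10^-3 = 1.20 × 10^-2 M
Ka = [H+][A-]/[HA] = (3.98 × 10^-3)² / 1.20 × 10^-2 = 1.32 × 10^-3
pKa = -log(1.32 × 10^-3) = 2.88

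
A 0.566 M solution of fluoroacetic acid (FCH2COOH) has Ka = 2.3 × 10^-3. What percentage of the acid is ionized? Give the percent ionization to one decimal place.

FCH2COOH ⇌ FCH2COO- + H+; let x = [H+] at equilibrium.
Solve x² + 0.0023x − 0.0013 = 0 → x = 3.49 × 10^-2 M
% ionization = x/C₀ × 100% = 3.49 × 10^-2/0.566 × 100% = 6.2%

6.2%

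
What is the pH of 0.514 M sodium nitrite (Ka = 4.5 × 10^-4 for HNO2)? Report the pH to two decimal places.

NO2- is the conjugate base of the weak acid HNO2.
Kb = Kw/Ka = 1.0×10^-14 / 4.5 × 10^-4 = 2.22 × 10^-11
From the ICE table, Kb = [OH-]²/(0.514 − [OH-]) = 2.22 × 10^-11.
Since Kb ≪ C₀, [OH-] ≈ √(Kb·C₀) = 3.38 × 10^-6 M.
([OH-]/C₀ = 0.00066% < 5%, so the approximation holds.)
pOH = −log(3.38 × 10^-6) = 5.47; pH = 14.00 − 5.47 = 8.53

pH = 8.53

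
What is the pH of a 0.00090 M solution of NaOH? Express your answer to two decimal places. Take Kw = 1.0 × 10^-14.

NaOH is a strong base; [OH-] = 0.0009 M.
pOH = -log(0.0009) = 3.05
pH = 14.00 - 3.05 = 10.95

pH = 10.95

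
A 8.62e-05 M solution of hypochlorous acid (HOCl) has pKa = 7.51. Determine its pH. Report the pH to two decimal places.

HOCl ⇌ OCl- + H+
Ka = 10^(−7.51) = 3.09 × 10^-8
From the ICE table, Ka = x²/(8.62e-05 − x) = 3.09 × 10^-8.
Assume x ≪ 8.62e-05: x ≈ √(3.09 × 10^-8 × 8.62e-05) = 1.63 × 10^-6 M
Check: 1.9% ionized — well under 5%, approximation valid.
pH = −log(1.63 × 10^-6) = 5.79

pH = 5.79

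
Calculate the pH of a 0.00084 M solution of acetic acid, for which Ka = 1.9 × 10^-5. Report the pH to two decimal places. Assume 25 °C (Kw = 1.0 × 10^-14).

pH = 3.93

CH3COOH ⇌ CH3COO- + H+
From the ICE table, Ka = [H+]²/(0.00084 − [H+]) = 1.9 × 10^-5.
The 5% rule fails; solving [H+]² + Ka·[H+] − Ka·C₀ = 0 exactly:
[H+] = [−1.9e-05 + √(1.9e-05² + 6.38e-08)]/2 = 1.17 × 10^-4 M
pH = −log[H+] = −log(1.17 × 10^-4) = 3.93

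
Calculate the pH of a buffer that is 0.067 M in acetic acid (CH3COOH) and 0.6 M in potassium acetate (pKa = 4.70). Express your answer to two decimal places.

Henderson–Hasselbalch: pH = pKa + log([CH3COO-]/[CH3COOH]) = 4.70 + log(0.6/0.067)
pH = 4.70 + (+0.952) = 5.65

pH = 5.65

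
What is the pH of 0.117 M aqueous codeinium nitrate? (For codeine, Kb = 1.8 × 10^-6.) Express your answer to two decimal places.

pH = 4.59

C18H22NO3+ is the conjugate acid of the weak base C18H21NO3.
Ka = Kw/Kb = 1.0×10^-14 / 1.8 × 10^-6 = 5.56 × 10^-9
From the ICE table, Ka = x²/(0.117 − x) = 5.56 × 10^-9.
Assume x ≪ 0.117: x ≈ √(5.56 × 10^-9 × 0.117) = 2.55 × 10^-5 M
Check: 0.022% ionized — well under 5%, approximation valid.
pH = −log[H+] = −log(2.55 × 10^-5) = 4.59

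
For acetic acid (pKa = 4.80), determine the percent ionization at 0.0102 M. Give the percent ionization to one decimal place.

CH3COOH ⇌ CH3COO- + H+; let x = [H+] at equilibrium.
Ka = 10^(−4.80) = 1.58 × 10^-5
x ≈ √(Ka·C₀) = √(1.58 × 10^-5 × 0.0102) = 4.01 × 10^-4 M
% ionization = x/C₀ × 100% = 4.01 × 10^-4/0.0102 × 100% = 3.9%

3.9%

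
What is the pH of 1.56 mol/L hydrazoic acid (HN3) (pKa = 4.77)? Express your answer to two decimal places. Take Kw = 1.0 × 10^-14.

pH = 2.29

HN3 ⇌ N3- + H+
Ka = 10^(−4.77) = 1.70 × 10^-5
Ka = [H+]²/(1.56 − [H+]) = 1.70 × 10^-5
Since Ka ≪ C₀, [H+] ≈ √(Ka·C₀) = 5.15 × 10^-3 M.
([H+]/C₀ = 0.33% < 5%, so the approximation holds.)
pH = −log[H+] = −log(5.15 × 10^-3) = 2.29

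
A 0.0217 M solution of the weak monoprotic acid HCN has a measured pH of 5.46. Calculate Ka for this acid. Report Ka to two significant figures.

Ka = 5.5 × 10^-10

[H+] = 10^(-5.46) = 3.47 × 10^-6 M
At equilibrium [HA] = 0.0217 − 3.47 × 10^-6 = 2.17 × 10^-2 M
Ka = [H+][A-]/[HA] = (3.47 × 10^-6)² / 2.17 × 10^-2 = 5.5 × 10^-10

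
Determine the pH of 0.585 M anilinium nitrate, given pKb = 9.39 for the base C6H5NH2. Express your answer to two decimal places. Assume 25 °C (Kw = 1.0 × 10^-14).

pH = 2.42

C6H5NH3+ is the conjugate acid of the weak base C6H5NH2.
Kb = 10^(−9.39) = 4.07 × 10^-10
Ka = Kw/Kb = 1.0×10^-14 / 4.07 × 10^-10 = 2.46 × 10^-5
From the ICE table, Ka = [H+]²/(0.585 − [H+]) = 2.46 × 10^-5.
Since Ka ≪ C₀, [H+] ≈ √(Ka·C₀) = 3.79 × 10^-3 M.
([H+]/C₀ = 0.65% < 5%, so the approximation holds.)
pH = −log(3.79 × 10^-3) = 2.42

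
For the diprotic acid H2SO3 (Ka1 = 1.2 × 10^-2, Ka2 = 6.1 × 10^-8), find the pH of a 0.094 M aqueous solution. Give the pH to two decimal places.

Since Ka1 ≫ Ka2, the first ionization dominates [H+].
Ka1 = x²/(0.094 − x) = 1.2 × 10^-2
Solving the quadratic: x = (−Ka1 + √(Ka1² + 4·Ka1·C₀))/2 = 2.81 × 10^-2 M
pH = −log(2.81 × 10^-2) = 1.55

pH = 1.55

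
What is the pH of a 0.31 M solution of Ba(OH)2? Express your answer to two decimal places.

Ba(OH)2 is a strong base (each formula unit releases 2 OH-); [OH-] = 0.62 M.
pOH = -log(0.62) = 0.21
pH = 14.00 - 0.21 = 13.79

pH = 13.79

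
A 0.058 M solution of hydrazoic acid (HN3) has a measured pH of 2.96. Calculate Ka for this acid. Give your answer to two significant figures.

[H+] = 10^(-2.96) = 1.10 × 10^-3 M
At equilibrium [HA] = 0.058 − 1.10 × 10^-3 = 5.69 × 10^-2 M
Ka = [H+][A-]/[HA] = (1.10 × 10^-3)² / 5.69 × 10^-2 = 2.1 × 10^-5

Ka = 2.1 × 10^-5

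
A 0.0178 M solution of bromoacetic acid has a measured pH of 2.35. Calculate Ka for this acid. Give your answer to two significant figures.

Ka = 1.5 × 10^-3

[H+] = 10^(-2.35) = 4.47 × 10^-3 M
At equilibrium [HA] = 0.0178 − 4.47 × 10^-3 = 1.33 × 10^-2 M
Ka = [H+][A-]/[HA] = (4.47 × 10^-3)² / 1.33 × 10^-2 = 1.5 × 10^-3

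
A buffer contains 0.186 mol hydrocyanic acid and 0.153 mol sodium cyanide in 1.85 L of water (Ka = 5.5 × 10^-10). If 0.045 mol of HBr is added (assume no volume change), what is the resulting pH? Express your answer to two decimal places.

pH = 8.93

Added H+ converts CN- to HCN: HCN → 0.231 mol, CN- → 0.108 mol.
pKa = −log(5.5 × 10^-10) = 9.260
Henderson–Hasselbalch with mole ratio 0.108/0.231: pH = 9.260 + (-0.330)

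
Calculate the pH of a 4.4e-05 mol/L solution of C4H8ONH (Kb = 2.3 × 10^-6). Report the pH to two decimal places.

pH = 8.95

C4H8ONH + H2O ⇌ C4H8ONH2+ + OH-
From the ICE table, Kb = [OH-]²/(4.4e-05 − [OH-]) = 2.3 × 10^-6.
Here C₀/Kb ≈ 19.1, so the small-[OH-] approximation fails. Use the quadratic:
[OH-] = [−2.3e-06 + √(2.3e-06² + 4.05e-10)]/2 = 8.98 × 10^-6 M
pOH = 5.05, so pH = 14.00 − pOH = 8.95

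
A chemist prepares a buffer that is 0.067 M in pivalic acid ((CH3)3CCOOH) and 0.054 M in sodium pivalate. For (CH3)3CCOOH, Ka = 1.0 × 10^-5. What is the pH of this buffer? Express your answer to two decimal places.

pH = 4.91

pKa = −log(1.0 × 10^-5) = 5.000
pH = pKa + log([A⁻]/[HA]) = 5.000 + log(0.054/0.067)
pH = 5.000 + (-0.094) = 4.91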